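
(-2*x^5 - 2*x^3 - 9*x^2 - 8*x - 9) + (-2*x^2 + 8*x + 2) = -2*x^5 - 2*x^3 - 11*x^2 - 7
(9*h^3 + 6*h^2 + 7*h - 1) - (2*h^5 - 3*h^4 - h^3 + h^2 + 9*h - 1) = -2*h^5 + 3*h^4 + 10*h^3 + 5*h^2 - 2*h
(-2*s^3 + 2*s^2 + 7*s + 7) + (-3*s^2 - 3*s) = -2*s^3 - s^2 + 4*s + 7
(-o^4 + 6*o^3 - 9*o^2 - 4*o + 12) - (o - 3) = -o^4 + 6*o^3 - 9*o^2 - 5*o + 15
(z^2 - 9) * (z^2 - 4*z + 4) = z^4 - 4*z^3 - 5*z^2 + 36*z - 36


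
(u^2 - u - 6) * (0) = 0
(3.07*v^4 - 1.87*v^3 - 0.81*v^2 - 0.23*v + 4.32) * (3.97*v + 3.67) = 12.1879*v^5 + 3.843*v^4 - 10.0786*v^3 - 3.8858*v^2 + 16.3063*v + 15.8544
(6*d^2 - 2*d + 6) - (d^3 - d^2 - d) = -d^3 + 7*d^2 - d + 6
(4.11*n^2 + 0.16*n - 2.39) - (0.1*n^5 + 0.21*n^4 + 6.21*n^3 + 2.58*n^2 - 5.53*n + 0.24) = -0.1*n^5 - 0.21*n^4 - 6.21*n^3 + 1.53*n^2 + 5.69*n - 2.63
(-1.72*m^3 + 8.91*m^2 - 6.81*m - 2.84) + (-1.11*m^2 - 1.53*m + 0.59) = -1.72*m^3 + 7.8*m^2 - 8.34*m - 2.25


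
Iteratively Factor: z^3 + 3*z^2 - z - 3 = (z + 3)*(z^2 - 1) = (z - 1)*(z + 3)*(z + 1)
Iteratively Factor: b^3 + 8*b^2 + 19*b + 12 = (b + 3)*(b^2 + 5*b + 4) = (b + 3)*(b + 4)*(b + 1)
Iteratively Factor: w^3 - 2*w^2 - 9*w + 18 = (w - 2)*(w^2 - 9) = (w - 3)*(w - 2)*(w + 3)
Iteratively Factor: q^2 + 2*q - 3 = (q - 1)*(q + 3)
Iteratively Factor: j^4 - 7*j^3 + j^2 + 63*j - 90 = (j + 3)*(j^3 - 10*j^2 + 31*j - 30) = (j - 5)*(j + 3)*(j^2 - 5*j + 6) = (j - 5)*(j - 3)*(j + 3)*(j - 2)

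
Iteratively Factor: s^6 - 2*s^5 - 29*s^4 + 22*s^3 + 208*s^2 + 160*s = (s)*(s^5 - 2*s^4 - 29*s^3 + 22*s^2 + 208*s + 160) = s*(s + 4)*(s^4 - 6*s^3 - 5*s^2 + 42*s + 40) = s*(s - 4)*(s + 4)*(s^3 - 2*s^2 - 13*s - 10) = s*(s - 5)*(s - 4)*(s + 4)*(s^2 + 3*s + 2) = s*(s - 5)*(s - 4)*(s + 1)*(s + 4)*(s + 2)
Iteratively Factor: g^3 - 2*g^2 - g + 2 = (g - 1)*(g^2 - g - 2) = (g - 1)*(g + 1)*(g - 2)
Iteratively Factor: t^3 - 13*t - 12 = (t - 4)*(t^2 + 4*t + 3) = (t - 4)*(t + 3)*(t + 1)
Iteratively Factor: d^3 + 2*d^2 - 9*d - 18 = (d - 3)*(d^2 + 5*d + 6) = (d - 3)*(d + 2)*(d + 3)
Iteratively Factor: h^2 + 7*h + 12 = (h + 3)*(h + 4)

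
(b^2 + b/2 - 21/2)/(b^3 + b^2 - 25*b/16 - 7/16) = 8*(2*b^2 + b - 21)/(16*b^3 + 16*b^2 - 25*b - 7)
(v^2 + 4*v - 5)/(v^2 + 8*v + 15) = (v - 1)/(v + 3)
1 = 1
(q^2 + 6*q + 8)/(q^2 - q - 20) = (q + 2)/(q - 5)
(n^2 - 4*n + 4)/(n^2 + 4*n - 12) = (n - 2)/(n + 6)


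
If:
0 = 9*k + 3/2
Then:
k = -1/6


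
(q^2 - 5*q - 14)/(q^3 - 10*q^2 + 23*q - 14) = (q + 2)/(q^2 - 3*q + 2)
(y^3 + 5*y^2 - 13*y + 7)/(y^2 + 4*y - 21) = (y^2 - 2*y + 1)/(y - 3)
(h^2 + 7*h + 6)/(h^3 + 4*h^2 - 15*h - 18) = 1/(h - 3)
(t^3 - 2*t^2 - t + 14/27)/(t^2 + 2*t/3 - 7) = (t^2 + t/3 - 2/9)/(t + 3)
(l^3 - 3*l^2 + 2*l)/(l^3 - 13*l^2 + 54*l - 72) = l*(l^2 - 3*l + 2)/(l^3 - 13*l^2 + 54*l - 72)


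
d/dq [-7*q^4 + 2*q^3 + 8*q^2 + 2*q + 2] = -28*q^3 + 6*q^2 + 16*q + 2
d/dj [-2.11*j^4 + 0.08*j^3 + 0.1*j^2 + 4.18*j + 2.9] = -8.44*j^3 + 0.24*j^2 + 0.2*j + 4.18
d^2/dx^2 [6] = 0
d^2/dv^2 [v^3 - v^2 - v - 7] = 6*v - 2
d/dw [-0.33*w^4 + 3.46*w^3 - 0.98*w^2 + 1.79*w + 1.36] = -1.32*w^3 + 10.38*w^2 - 1.96*w + 1.79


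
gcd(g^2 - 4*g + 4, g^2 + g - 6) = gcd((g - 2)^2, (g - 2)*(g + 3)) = g - 2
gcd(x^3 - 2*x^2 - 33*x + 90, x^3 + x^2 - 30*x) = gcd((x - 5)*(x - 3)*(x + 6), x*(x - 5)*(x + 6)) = x^2 + x - 30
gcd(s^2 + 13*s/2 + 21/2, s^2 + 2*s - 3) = s + 3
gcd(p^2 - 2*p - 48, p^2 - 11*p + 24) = p - 8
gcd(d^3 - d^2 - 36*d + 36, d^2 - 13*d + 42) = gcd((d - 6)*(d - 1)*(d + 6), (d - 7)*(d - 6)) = d - 6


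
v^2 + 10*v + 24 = (v + 4)*(v + 6)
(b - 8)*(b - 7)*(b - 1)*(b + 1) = b^4 - 15*b^3 + 55*b^2 + 15*b - 56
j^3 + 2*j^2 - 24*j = j*(j - 4)*(j + 6)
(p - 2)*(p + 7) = p^2 + 5*p - 14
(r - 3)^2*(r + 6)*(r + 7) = r^4 + 7*r^3 - 27*r^2 - 135*r + 378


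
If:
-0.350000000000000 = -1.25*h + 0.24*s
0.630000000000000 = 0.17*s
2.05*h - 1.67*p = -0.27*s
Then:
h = 0.99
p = 1.82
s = 3.71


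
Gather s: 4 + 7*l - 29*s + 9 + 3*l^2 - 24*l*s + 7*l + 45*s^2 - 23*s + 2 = 3*l^2 + 14*l + 45*s^2 + s*(-24*l - 52) + 15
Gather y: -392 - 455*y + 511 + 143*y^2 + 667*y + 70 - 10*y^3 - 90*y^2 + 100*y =-10*y^3 + 53*y^2 + 312*y + 189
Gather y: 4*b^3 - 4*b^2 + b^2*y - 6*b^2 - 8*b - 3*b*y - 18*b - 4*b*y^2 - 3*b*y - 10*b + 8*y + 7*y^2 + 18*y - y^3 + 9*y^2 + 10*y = 4*b^3 - 10*b^2 - 36*b - y^3 + y^2*(16 - 4*b) + y*(b^2 - 6*b + 36)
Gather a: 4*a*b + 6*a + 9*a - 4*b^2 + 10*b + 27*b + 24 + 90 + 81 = a*(4*b + 15) - 4*b^2 + 37*b + 195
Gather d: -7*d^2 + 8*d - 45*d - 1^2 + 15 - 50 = -7*d^2 - 37*d - 36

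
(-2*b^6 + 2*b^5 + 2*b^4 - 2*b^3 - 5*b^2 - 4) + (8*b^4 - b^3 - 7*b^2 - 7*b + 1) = -2*b^6 + 2*b^5 + 10*b^4 - 3*b^3 - 12*b^2 - 7*b - 3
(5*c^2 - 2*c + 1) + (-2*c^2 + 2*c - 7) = 3*c^2 - 6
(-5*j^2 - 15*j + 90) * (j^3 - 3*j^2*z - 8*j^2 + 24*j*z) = -5*j^5 + 15*j^4*z + 25*j^4 - 75*j^3*z + 210*j^3 - 630*j^2*z - 720*j^2 + 2160*j*z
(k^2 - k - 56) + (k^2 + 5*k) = 2*k^2 + 4*k - 56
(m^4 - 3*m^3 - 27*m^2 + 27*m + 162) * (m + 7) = m^5 + 4*m^4 - 48*m^3 - 162*m^2 + 351*m + 1134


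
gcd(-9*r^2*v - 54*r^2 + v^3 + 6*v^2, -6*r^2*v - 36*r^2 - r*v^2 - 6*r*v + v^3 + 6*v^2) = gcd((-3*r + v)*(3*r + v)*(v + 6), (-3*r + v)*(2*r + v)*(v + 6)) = 3*r*v + 18*r - v^2 - 6*v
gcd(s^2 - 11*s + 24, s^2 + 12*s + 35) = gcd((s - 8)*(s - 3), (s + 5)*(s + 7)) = 1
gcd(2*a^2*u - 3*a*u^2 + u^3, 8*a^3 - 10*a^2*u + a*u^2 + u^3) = 2*a^2 - 3*a*u + u^2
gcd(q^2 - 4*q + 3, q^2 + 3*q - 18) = q - 3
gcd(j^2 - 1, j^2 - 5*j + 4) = j - 1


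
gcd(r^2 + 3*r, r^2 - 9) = r + 3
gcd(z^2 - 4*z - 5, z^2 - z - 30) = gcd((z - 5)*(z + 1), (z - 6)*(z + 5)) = 1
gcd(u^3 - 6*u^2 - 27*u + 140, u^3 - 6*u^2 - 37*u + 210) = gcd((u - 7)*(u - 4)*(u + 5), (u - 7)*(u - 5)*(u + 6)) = u - 7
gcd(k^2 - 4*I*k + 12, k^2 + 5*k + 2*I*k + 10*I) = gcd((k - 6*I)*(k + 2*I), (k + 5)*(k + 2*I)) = k + 2*I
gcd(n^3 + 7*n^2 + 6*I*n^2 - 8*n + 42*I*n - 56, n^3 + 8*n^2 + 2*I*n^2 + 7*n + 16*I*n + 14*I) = n^2 + n*(7 + 2*I) + 14*I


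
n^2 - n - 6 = (n - 3)*(n + 2)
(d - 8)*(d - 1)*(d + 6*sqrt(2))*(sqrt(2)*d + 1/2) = sqrt(2)*d^4 - 9*sqrt(2)*d^3 + 25*d^3/2 - 225*d^2/2 + 11*sqrt(2)*d^2 - 27*sqrt(2)*d + 100*d + 24*sqrt(2)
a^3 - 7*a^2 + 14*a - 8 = (a - 4)*(a - 2)*(a - 1)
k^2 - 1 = (k - 1)*(k + 1)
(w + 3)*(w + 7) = w^2 + 10*w + 21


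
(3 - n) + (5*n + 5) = 4*n + 8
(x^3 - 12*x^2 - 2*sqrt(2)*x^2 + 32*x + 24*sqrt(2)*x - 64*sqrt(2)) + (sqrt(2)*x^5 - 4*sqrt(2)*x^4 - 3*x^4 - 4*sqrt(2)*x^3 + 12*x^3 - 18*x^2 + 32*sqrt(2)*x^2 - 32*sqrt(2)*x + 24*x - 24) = sqrt(2)*x^5 - 4*sqrt(2)*x^4 - 3*x^4 - 4*sqrt(2)*x^3 + 13*x^3 - 30*x^2 + 30*sqrt(2)*x^2 - 8*sqrt(2)*x + 56*x - 64*sqrt(2) - 24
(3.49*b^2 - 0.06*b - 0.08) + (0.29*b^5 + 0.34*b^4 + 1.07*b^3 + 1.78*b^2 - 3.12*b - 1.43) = 0.29*b^5 + 0.34*b^4 + 1.07*b^3 + 5.27*b^2 - 3.18*b - 1.51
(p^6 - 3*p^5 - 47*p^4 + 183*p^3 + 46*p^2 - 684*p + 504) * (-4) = -4*p^6 + 12*p^5 + 188*p^4 - 732*p^3 - 184*p^2 + 2736*p - 2016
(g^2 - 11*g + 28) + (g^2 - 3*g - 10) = 2*g^2 - 14*g + 18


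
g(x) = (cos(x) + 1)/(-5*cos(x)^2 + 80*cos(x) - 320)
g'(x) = (-10*sin(x)*cos(x) + 80*sin(x))*(cos(x) + 1)/(-5*cos(x)^2 + 80*cos(x) - 320)^2 - sin(x)/(-5*cos(x)^2 + 80*cos(x) - 320) = -(cos(x) + 10)*sin(x)/(5*(cos(x) - 8)^3)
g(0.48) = -0.01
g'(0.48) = 0.00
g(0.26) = -0.01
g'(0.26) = 0.00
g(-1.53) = -0.00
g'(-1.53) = -0.00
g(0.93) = -0.01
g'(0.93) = 0.00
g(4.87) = -0.00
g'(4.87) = -0.00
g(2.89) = -0.00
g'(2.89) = 0.00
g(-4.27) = -0.00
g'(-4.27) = 0.00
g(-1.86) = -0.00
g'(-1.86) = -0.00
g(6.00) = -0.00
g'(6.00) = 0.00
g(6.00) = -0.00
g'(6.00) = 0.00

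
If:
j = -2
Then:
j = -2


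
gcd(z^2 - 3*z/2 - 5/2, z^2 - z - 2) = z + 1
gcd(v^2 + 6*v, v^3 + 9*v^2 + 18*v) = v^2 + 6*v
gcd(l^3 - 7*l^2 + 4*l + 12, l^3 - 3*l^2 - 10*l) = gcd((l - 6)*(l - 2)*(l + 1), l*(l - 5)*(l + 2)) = 1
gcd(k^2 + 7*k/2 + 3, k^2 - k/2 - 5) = k + 2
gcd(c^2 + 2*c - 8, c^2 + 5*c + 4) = c + 4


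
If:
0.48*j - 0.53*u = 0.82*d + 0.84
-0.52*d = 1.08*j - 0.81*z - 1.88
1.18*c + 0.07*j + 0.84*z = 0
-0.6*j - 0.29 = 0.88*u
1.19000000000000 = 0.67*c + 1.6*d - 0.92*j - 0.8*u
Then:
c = -2.61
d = 2.40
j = 3.13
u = -2.47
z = 3.40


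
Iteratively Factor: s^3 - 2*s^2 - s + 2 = (s + 1)*(s^2 - 3*s + 2) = (s - 1)*(s + 1)*(s - 2)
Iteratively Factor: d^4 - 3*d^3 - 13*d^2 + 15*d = (d - 5)*(d^3 + 2*d^2 - 3*d) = d*(d - 5)*(d^2 + 2*d - 3) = d*(d - 5)*(d - 1)*(d + 3)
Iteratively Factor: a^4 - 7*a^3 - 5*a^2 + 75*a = (a - 5)*(a^3 - 2*a^2 - 15*a) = (a - 5)^2*(a^2 + 3*a) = a*(a - 5)^2*(a + 3)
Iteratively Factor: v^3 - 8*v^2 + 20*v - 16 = (v - 2)*(v^2 - 6*v + 8) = (v - 2)^2*(v - 4)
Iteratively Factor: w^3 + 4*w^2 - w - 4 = (w - 1)*(w^2 + 5*w + 4) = (w - 1)*(w + 1)*(w + 4)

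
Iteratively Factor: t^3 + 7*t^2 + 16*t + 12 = (t + 2)*(t^2 + 5*t + 6) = (t + 2)*(t + 3)*(t + 2)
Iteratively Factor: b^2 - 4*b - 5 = (b + 1)*(b - 5)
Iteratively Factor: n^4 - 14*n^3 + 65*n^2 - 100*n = (n - 4)*(n^3 - 10*n^2 + 25*n) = n*(n - 4)*(n^2 - 10*n + 25) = n*(n - 5)*(n - 4)*(n - 5)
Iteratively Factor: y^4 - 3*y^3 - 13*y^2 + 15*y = (y)*(y^3 - 3*y^2 - 13*y + 15) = y*(y - 1)*(y^2 - 2*y - 15) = y*(y - 5)*(y - 1)*(y + 3)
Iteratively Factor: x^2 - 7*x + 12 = (x - 3)*(x - 4)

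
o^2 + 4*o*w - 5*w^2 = (o - w)*(o + 5*w)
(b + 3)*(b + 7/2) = b^2 + 13*b/2 + 21/2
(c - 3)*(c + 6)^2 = c^3 + 9*c^2 - 108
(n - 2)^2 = n^2 - 4*n + 4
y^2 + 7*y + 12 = (y + 3)*(y + 4)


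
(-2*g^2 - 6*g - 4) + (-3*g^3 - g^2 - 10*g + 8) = -3*g^3 - 3*g^2 - 16*g + 4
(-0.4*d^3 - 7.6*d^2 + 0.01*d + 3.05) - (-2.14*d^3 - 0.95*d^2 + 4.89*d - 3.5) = 1.74*d^3 - 6.65*d^2 - 4.88*d + 6.55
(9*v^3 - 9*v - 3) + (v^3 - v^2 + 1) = 10*v^3 - v^2 - 9*v - 2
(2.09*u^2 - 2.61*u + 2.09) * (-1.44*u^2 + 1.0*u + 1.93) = -3.0096*u^4 + 5.8484*u^3 - 1.5859*u^2 - 2.9473*u + 4.0337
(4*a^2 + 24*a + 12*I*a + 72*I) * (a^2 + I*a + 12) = 4*a^4 + 24*a^3 + 16*I*a^3 + 36*a^2 + 96*I*a^2 + 216*a + 144*I*a + 864*I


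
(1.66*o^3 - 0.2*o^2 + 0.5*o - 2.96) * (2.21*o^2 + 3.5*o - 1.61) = 3.6686*o^5 + 5.368*o^4 - 2.2676*o^3 - 4.4696*o^2 - 11.165*o + 4.7656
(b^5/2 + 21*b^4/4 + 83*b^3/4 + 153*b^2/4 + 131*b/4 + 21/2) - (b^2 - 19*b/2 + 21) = b^5/2 + 21*b^4/4 + 83*b^3/4 + 149*b^2/4 + 169*b/4 - 21/2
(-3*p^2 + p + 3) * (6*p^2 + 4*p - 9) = -18*p^4 - 6*p^3 + 49*p^2 + 3*p - 27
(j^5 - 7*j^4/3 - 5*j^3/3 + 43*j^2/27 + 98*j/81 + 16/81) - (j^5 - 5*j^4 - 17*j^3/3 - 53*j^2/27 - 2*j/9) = 8*j^4/3 + 4*j^3 + 32*j^2/9 + 116*j/81 + 16/81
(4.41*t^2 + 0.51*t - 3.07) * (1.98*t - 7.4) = 8.7318*t^3 - 31.6242*t^2 - 9.8526*t + 22.718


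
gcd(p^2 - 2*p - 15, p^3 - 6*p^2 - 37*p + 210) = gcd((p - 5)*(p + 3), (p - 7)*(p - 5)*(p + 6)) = p - 5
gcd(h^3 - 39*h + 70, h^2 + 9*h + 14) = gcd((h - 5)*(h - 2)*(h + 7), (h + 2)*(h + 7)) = h + 7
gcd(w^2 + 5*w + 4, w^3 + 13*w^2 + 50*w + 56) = w + 4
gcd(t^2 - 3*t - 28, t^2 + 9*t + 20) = t + 4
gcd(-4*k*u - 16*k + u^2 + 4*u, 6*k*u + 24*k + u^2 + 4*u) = u + 4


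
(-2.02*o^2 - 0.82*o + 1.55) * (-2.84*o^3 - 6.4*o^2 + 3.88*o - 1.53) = 5.7368*o^5 + 15.2568*o^4 - 6.9916*o^3 - 10.011*o^2 + 7.2686*o - 2.3715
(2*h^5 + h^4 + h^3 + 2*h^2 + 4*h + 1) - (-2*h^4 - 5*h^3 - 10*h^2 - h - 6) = 2*h^5 + 3*h^4 + 6*h^3 + 12*h^2 + 5*h + 7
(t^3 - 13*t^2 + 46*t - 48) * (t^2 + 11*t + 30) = t^5 - 2*t^4 - 67*t^3 + 68*t^2 + 852*t - 1440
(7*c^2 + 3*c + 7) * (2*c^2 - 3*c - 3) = 14*c^4 - 15*c^3 - 16*c^2 - 30*c - 21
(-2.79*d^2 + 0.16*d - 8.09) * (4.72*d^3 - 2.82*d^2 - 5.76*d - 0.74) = -13.1688*d^5 + 8.623*d^4 - 22.5656*d^3 + 23.9568*d^2 + 46.48*d + 5.9866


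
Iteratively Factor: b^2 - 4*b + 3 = (b - 1)*(b - 3)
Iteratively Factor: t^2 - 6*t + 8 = (t - 4)*(t - 2)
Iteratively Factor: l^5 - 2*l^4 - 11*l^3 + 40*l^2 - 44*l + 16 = (l - 2)*(l^4 - 11*l^2 + 18*l - 8) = (l - 2)*(l - 1)*(l^3 + l^2 - 10*l + 8) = (l - 2)*(l - 1)*(l + 4)*(l^2 - 3*l + 2) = (l - 2)*(l - 1)^2*(l + 4)*(l - 2)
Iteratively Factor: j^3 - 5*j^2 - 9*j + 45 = (j - 3)*(j^2 - 2*j - 15) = (j - 5)*(j - 3)*(j + 3)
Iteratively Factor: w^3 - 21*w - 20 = (w + 1)*(w^2 - w - 20) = (w - 5)*(w + 1)*(w + 4)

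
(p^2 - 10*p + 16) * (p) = p^3 - 10*p^2 + 16*p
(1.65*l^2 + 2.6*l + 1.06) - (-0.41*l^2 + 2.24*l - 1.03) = 2.06*l^2 + 0.36*l + 2.09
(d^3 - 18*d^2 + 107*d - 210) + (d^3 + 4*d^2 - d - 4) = 2*d^3 - 14*d^2 + 106*d - 214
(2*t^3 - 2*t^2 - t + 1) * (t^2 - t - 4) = 2*t^5 - 4*t^4 - 7*t^3 + 10*t^2 + 3*t - 4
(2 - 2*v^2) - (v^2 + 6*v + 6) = -3*v^2 - 6*v - 4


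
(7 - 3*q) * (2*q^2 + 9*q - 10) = -6*q^3 - 13*q^2 + 93*q - 70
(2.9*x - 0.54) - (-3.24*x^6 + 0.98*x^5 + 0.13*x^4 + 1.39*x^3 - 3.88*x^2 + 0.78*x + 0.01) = 3.24*x^6 - 0.98*x^5 - 0.13*x^4 - 1.39*x^3 + 3.88*x^2 + 2.12*x - 0.55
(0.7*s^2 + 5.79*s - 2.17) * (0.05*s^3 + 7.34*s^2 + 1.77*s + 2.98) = 0.035*s^5 + 5.4275*s^4 + 43.6291*s^3 - 3.5935*s^2 + 13.4133*s - 6.4666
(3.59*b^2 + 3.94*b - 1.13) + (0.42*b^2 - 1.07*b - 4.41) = 4.01*b^2 + 2.87*b - 5.54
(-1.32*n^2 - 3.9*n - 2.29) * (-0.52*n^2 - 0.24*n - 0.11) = 0.6864*n^4 + 2.3448*n^3 + 2.272*n^2 + 0.9786*n + 0.2519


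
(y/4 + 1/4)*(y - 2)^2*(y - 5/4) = y^4/4 - 17*y^3/16 + 15*y^2/16 + y - 5/4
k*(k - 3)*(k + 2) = k^3 - k^2 - 6*k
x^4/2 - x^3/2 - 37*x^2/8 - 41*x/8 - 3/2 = (x/2 + 1/2)*(x - 4)*(x + 1/2)*(x + 3/2)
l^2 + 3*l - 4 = (l - 1)*(l + 4)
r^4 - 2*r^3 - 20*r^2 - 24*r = r*(r - 6)*(r + 2)^2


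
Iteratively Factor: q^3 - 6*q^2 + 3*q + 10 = (q - 5)*(q^2 - q - 2) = (q - 5)*(q - 2)*(q + 1)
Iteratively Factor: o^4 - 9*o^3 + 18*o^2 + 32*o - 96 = (o - 4)*(o^3 - 5*o^2 - 2*o + 24) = (o - 4)^2*(o^2 - o - 6) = (o - 4)^2*(o - 3)*(o + 2)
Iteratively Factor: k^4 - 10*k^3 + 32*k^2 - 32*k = (k - 2)*(k^3 - 8*k^2 + 16*k) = k*(k - 2)*(k^2 - 8*k + 16) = k*(k - 4)*(k - 2)*(k - 4)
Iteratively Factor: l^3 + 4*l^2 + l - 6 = (l + 2)*(l^2 + 2*l - 3) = (l + 2)*(l + 3)*(l - 1)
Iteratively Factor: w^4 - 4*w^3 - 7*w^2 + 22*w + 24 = (w - 3)*(w^3 - w^2 - 10*w - 8) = (w - 3)*(w + 1)*(w^2 - 2*w - 8) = (w - 4)*(w - 3)*(w + 1)*(w + 2)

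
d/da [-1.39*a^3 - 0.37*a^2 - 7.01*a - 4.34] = -4.17*a^2 - 0.74*a - 7.01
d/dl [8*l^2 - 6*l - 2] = 16*l - 6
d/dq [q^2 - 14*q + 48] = 2*q - 14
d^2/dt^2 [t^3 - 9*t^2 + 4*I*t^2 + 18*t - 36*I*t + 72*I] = 6*t - 18 + 8*I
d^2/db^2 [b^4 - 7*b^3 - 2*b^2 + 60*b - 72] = 12*b^2 - 42*b - 4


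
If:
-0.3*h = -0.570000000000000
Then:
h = 1.90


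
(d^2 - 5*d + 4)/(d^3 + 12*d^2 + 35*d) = (d^2 - 5*d + 4)/(d*(d^2 + 12*d + 35))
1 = 1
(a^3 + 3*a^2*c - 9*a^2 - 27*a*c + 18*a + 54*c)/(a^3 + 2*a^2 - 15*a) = (a^2 + 3*a*c - 6*a - 18*c)/(a*(a + 5))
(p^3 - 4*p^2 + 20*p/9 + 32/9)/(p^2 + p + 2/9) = (3*p^2 - 14*p + 16)/(3*p + 1)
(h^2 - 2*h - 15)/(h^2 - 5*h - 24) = (h - 5)/(h - 8)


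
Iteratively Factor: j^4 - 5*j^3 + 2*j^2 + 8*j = (j - 2)*(j^3 - 3*j^2 - 4*j) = (j - 4)*(j - 2)*(j^2 + j) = (j - 4)*(j - 2)*(j + 1)*(j)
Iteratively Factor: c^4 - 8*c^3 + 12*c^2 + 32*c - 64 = (c - 2)*(c^3 - 6*c^2 + 32) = (c - 4)*(c - 2)*(c^2 - 2*c - 8) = (c - 4)^2*(c - 2)*(c + 2)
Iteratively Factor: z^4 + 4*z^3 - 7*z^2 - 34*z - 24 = (z - 3)*(z^3 + 7*z^2 + 14*z + 8) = (z - 3)*(z + 4)*(z^2 + 3*z + 2) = (z - 3)*(z + 2)*(z + 4)*(z + 1)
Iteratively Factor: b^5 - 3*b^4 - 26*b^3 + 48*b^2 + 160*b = (b - 5)*(b^4 + 2*b^3 - 16*b^2 - 32*b) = (b - 5)*(b + 2)*(b^3 - 16*b) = (b - 5)*(b - 4)*(b + 2)*(b^2 + 4*b) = b*(b - 5)*(b - 4)*(b + 2)*(b + 4)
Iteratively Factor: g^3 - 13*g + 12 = (g + 4)*(g^2 - 4*g + 3) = (g - 1)*(g + 4)*(g - 3)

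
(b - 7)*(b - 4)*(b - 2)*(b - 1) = b^4 - 14*b^3 + 63*b^2 - 106*b + 56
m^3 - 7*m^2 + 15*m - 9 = (m - 3)^2*(m - 1)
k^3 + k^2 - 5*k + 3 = (k - 1)^2*(k + 3)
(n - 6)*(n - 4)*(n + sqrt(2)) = n^3 - 10*n^2 + sqrt(2)*n^2 - 10*sqrt(2)*n + 24*n + 24*sqrt(2)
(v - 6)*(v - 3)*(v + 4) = v^3 - 5*v^2 - 18*v + 72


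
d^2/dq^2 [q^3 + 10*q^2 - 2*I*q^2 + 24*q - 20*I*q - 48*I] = 6*q + 20 - 4*I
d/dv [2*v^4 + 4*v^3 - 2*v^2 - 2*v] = 8*v^3 + 12*v^2 - 4*v - 2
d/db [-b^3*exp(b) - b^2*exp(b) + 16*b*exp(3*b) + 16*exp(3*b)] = (-b^3 - 4*b^2 + 48*b*exp(2*b) - 2*b + 64*exp(2*b))*exp(b)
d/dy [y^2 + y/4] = 2*y + 1/4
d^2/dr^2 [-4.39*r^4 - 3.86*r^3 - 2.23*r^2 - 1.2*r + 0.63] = -52.68*r^2 - 23.16*r - 4.46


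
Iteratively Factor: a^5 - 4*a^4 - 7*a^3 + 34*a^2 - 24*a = (a - 4)*(a^4 - 7*a^2 + 6*a) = (a - 4)*(a - 2)*(a^3 + 2*a^2 - 3*a) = (a - 4)*(a - 2)*(a - 1)*(a^2 + 3*a) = a*(a - 4)*(a - 2)*(a - 1)*(a + 3)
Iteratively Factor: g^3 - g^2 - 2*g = (g)*(g^2 - g - 2) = g*(g + 1)*(g - 2)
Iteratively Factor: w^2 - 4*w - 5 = (w + 1)*(w - 5)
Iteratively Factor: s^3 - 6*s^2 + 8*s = (s - 4)*(s^2 - 2*s) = s*(s - 4)*(s - 2)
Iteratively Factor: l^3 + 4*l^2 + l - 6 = (l - 1)*(l^2 + 5*l + 6) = (l - 1)*(l + 2)*(l + 3)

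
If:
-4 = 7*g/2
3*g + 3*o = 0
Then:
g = -8/7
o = 8/7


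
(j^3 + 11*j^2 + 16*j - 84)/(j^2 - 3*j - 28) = (-j^3 - 11*j^2 - 16*j + 84)/(-j^2 + 3*j + 28)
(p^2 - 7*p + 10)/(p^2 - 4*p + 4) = (p - 5)/(p - 2)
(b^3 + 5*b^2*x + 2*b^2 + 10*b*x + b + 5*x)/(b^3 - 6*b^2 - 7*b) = (b^2 + 5*b*x + b + 5*x)/(b*(b - 7))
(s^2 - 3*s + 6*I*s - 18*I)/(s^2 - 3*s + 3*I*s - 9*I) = (s + 6*I)/(s + 3*I)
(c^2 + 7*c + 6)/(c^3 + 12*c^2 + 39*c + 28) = (c + 6)/(c^2 + 11*c + 28)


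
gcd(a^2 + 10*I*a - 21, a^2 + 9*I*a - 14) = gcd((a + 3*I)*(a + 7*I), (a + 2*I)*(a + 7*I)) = a + 7*I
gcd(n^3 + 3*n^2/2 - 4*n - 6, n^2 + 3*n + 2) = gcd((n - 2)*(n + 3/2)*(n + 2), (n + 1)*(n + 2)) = n + 2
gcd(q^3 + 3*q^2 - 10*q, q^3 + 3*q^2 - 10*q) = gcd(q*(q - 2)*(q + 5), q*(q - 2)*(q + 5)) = q^3 + 3*q^2 - 10*q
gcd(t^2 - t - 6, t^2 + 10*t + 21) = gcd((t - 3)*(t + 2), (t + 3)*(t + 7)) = 1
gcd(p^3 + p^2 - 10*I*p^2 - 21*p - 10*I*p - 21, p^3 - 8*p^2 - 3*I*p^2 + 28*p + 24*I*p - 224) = p - 7*I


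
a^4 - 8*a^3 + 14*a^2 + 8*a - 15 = (a - 5)*(a - 3)*(a - 1)*(a + 1)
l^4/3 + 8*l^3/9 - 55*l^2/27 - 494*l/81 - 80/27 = (l/3 + 1)*(l - 8/3)*(l + 2/3)*(l + 5/3)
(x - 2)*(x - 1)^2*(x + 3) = x^4 - x^3 - 7*x^2 + 13*x - 6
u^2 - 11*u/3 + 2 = (u - 3)*(u - 2/3)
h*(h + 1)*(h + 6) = h^3 + 7*h^2 + 6*h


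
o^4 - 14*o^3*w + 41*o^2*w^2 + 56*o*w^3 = o*(o - 8*w)*(o - 7*w)*(o + w)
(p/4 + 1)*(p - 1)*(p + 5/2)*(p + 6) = p^4/4 + 23*p^3/8 + 73*p^2/8 + 11*p/4 - 15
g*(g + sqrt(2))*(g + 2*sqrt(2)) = g^3 + 3*sqrt(2)*g^2 + 4*g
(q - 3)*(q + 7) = q^2 + 4*q - 21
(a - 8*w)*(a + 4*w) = a^2 - 4*a*w - 32*w^2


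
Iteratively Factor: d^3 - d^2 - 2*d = (d + 1)*(d^2 - 2*d) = d*(d + 1)*(d - 2)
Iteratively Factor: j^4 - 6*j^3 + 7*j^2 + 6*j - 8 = (j - 2)*(j^3 - 4*j^2 - j + 4) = (j - 2)*(j + 1)*(j^2 - 5*j + 4) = (j - 4)*(j - 2)*(j + 1)*(j - 1)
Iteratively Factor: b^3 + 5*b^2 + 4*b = (b + 1)*(b^2 + 4*b) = (b + 1)*(b + 4)*(b)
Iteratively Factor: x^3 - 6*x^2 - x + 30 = (x - 3)*(x^2 - 3*x - 10) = (x - 3)*(x + 2)*(x - 5)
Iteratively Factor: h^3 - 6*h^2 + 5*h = (h)*(h^2 - 6*h + 5) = h*(h - 1)*(h - 5)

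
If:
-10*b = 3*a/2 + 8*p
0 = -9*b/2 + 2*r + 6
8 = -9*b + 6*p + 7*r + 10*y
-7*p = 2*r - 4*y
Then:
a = 2912*y/243 - 7600/243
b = 668/81 - 376*y/81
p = 32*y/9 - 40/9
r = 140/9 - 94*y/9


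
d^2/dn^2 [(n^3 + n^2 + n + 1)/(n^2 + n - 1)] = 2*(2*n^3 + 3*n^2 + 9*n + 4)/(n^6 + 3*n^5 - 5*n^3 + 3*n - 1)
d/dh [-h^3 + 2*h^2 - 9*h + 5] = -3*h^2 + 4*h - 9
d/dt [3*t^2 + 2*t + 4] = 6*t + 2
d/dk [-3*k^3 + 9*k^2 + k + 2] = -9*k^2 + 18*k + 1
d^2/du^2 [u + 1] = 0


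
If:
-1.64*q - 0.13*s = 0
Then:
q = -0.0792682926829268*s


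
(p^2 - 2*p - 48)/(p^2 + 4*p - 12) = (p - 8)/(p - 2)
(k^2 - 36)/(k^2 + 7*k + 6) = (k - 6)/(k + 1)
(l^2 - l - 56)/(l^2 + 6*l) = (l^2 - l - 56)/(l*(l + 6))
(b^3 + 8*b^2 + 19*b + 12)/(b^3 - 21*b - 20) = (b + 3)/(b - 5)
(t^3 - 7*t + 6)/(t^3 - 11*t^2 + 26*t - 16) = (t + 3)/(t - 8)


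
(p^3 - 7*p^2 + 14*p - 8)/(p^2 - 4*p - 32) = (-p^3 + 7*p^2 - 14*p + 8)/(-p^2 + 4*p + 32)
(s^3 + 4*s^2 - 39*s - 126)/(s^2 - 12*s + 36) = (s^2 + 10*s + 21)/(s - 6)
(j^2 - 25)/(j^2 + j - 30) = (j + 5)/(j + 6)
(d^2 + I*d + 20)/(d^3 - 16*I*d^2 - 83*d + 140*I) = (d + 5*I)/(d^2 - 12*I*d - 35)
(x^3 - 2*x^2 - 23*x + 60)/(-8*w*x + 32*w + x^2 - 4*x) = (x^2 + 2*x - 15)/(-8*w + x)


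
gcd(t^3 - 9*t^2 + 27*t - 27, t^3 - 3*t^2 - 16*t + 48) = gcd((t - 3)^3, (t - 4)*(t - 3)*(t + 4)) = t - 3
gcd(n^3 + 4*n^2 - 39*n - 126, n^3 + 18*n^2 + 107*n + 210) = n + 7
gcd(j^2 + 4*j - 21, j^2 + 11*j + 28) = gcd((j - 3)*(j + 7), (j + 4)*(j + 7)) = j + 7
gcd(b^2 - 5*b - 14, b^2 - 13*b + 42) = b - 7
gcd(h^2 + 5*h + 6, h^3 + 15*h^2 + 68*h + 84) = h + 2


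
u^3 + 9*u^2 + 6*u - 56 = (u - 2)*(u + 4)*(u + 7)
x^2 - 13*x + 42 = (x - 7)*(x - 6)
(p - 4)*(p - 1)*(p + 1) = p^3 - 4*p^2 - p + 4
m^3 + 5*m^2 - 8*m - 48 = (m - 3)*(m + 4)^2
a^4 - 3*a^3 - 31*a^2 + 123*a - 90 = (a - 5)*(a - 3)*(a - 1)*(a + 6)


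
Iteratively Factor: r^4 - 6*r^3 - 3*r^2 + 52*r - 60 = (r - 2)*(r^3 - 4*r^2 - 11*r + 30) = (r - 5)*(r - 2)*(r^2 + r - 6) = (r - 5)*(r - 2)^2*(r + 3)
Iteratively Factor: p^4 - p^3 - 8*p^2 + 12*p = (p - 2)*(p^3 + p^2 - 6*p) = p*(p - 2)*(p^2 + p - 6) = p*(p - 2)*(p + 3)*(p - 2)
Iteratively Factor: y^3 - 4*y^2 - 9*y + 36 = (y + 3)*(y^2 - 7*y + 12) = (y - 3)*(y + 3)*(y - 4)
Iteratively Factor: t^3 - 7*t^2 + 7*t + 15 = (t - 3)*(t^2 - 4*t - 5) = (t - 5)*(t - 3)*(t + 1)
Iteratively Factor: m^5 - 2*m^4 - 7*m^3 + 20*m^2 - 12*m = (m - 2)*(m^4 - 7*m^2 + 6*m) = (m - 2)^2*(m^3 + 2*m^2 - 3*m) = m*(m - 2)^2*(m^2 + 2*m - 3) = m*(m - 2)^2*(m - 1)*(m + 3)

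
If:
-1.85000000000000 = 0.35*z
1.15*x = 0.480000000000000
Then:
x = 0.42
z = -5.29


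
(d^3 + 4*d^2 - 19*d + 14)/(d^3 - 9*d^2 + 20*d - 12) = (d + 7)/(d - 6)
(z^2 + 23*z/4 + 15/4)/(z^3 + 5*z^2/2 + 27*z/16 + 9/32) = 8*(z + 5)/(8*z^2 + 14*z + 3)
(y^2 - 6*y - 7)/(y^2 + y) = (y - 7)/y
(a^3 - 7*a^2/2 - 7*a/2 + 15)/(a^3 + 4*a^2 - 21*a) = (a^2 - a/2 - 5)/(a*(a + 7))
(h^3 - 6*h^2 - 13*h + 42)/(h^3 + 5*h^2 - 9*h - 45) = (h^2 - 9*h + 14)/(h^2 + 2*h - 15)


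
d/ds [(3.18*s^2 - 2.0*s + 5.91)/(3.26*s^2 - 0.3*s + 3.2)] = (5.566*s^2 - 18.1812*s - 4.627)/(10.6276*s^4 - 1.956*s^3 + 20.954*s^2 - 1.92*s + 10.24)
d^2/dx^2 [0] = 0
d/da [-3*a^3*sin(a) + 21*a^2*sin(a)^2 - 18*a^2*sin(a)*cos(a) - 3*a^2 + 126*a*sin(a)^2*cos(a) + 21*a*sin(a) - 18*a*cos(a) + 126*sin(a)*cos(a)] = -3*a^3*cos(a) - 9*a^2*sin(a) + 21*a^2*sin(2*a) - 18*a^2*cos(2*a) - 27*a*sin(a)/2 - 18*a*sin(2*a) + 189*a*sin(3*a)/2 + 21*a*cos(a) - 21*a*cos(2*a) + 15*a + 21*sin(a) + 27*cos(a)/2 + 126*cos(2*a) - 63*cos(3*a)/2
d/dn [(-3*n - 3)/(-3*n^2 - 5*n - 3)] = 3*(3*n^2 + 5*n - (n + 1)*(6*n + 5) + 3)/(3*n^2 + 5*n + 3)^2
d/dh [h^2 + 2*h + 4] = 2*h + 2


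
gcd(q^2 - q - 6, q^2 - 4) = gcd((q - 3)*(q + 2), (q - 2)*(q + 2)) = q + 2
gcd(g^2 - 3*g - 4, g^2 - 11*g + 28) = g - 4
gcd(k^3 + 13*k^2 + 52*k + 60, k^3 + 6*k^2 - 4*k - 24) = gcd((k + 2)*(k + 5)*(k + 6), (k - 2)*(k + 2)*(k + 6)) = k^2 + 8*k + 12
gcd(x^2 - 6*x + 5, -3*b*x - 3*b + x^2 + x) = 1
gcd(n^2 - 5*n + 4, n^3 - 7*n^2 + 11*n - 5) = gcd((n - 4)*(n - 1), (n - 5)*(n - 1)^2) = n - 1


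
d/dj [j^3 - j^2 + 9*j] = 3*j^2 - 2*j + 9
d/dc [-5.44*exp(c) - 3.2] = -5.44*exp(c)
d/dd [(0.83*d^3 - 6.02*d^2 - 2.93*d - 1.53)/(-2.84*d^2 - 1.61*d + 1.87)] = (-2.3572*d^4 - 2.6726*d^3 + 6.0273*d^2 - 31.2052*d - 7.9424)/(8.0656*d^4 + 9.1448*d^3 - 8.0295*d^2 - 6.0214*d + 3.4969)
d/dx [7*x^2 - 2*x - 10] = 14*x - 2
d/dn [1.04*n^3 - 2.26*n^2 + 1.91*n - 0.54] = 3.12*n^2 - 4.52*n + 1.91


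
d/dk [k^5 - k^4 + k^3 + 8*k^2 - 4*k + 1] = 5*k^4 - 4*k^3 + 3*k^2 + 16*k - 4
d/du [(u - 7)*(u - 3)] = 2*u - 10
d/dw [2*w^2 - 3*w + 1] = 4*w - 3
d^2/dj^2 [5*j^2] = 10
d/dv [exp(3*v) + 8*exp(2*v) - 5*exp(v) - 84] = (3*exp(2*v) + 16*exp(v) - 5)*exp(v)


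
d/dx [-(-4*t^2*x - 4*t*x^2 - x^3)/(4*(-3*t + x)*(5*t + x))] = (-60*t^4 - 120*t^3*x - 41*t^2*x^2 + 4*t*x^3 + x^4)/(4*(225*t^4 - 60*t^3*x - 26*t^2*x^2 + 4*t*x^3 + x^4))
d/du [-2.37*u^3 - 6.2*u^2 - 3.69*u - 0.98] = -7.11*u^2 - 12.4*u - 3.69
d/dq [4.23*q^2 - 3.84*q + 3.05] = 8.46*q - 3.84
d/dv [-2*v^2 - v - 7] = -4*v - 1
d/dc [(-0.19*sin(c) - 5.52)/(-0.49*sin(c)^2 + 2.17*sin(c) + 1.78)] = (-0.0931*sin(c)^2 - 5.4096*sin(c) + 11.6402)*cos(c)/(0.2401*sin(c)^4 - 2.1266*sin(c)^3 + 2.9645*sin(c)^2 + 7.7252*sin(c) + 3.1684)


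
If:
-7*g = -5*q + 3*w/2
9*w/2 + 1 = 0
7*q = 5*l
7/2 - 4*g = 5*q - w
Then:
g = 65/198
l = 2723/4950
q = 389/990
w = -2/9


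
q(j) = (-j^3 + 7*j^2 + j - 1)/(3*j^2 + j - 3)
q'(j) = (-6*j - 1)*(-j^3 + 7*j^2 + j - 1)/(3*j^2 + j - 3)^2 + (-3*j^2 + 14*j + 1)/(3*j^2 + j - 3)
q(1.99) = 1.92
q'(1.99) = -0.72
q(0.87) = 32.05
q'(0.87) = -1339.43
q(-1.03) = -7.66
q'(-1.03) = 66.42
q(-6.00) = 4.66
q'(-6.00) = -0.28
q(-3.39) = 4.09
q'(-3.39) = -0.06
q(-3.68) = 4.12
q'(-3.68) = -0.12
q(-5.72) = 4.58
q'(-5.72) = -0.28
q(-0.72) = -1.05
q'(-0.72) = 6.53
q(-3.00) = 4.10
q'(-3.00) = 0.08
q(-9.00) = 5.57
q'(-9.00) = -0.32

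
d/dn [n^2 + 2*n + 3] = 2*n + 2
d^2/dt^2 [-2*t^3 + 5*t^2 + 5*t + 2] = 10 - 12*t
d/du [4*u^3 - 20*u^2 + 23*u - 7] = 12*u^2 - 40*u + 23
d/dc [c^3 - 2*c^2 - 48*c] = 3*c^2 - 4*c - 48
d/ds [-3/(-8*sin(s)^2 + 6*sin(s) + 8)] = 3*(3 - 8*sin(s))*cos(s)/(2*(3*sin(s) + 4*cos(s)^2)^2)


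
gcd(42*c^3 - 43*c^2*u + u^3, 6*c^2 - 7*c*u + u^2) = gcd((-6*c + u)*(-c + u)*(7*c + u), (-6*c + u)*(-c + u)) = 6*c^2 - 7*c*u + u^2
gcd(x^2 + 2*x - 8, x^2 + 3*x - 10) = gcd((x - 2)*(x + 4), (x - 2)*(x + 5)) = x - 2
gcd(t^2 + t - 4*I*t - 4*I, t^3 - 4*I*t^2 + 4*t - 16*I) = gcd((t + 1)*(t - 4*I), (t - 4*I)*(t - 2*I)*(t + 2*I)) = t - 4*I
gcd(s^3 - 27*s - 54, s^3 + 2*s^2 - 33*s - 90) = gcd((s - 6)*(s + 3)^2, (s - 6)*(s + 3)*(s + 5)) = s^2 - 3*s - 18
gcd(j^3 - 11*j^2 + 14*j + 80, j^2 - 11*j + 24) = j - 8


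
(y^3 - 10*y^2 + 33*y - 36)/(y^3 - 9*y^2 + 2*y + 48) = (y^2 - 7*y + 12)/(y^2 - 6*y - 16)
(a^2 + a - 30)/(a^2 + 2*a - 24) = (a - 5)/(a - 4)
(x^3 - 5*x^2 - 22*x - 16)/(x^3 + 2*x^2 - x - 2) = (x - 8)/(x - 1)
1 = 1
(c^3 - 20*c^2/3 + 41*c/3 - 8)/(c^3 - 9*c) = (3*c^2 - 11*c + 8)/(3*c*(c + 3))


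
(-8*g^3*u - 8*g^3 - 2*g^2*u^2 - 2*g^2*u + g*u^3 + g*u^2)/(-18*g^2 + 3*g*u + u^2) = g*(-8*g^2*u - 8*g^2 - 2*g*u^2 - 2*g*u + u^3 + u^2)/(-18*g^2 + 3*g*u + u^2)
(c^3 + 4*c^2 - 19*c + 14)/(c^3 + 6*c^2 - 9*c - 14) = (c - 1)/(c + 1)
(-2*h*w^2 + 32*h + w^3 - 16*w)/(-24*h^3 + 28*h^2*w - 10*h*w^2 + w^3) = (w^2 - 16)/(12*h^2 - 8*h*w + w^2)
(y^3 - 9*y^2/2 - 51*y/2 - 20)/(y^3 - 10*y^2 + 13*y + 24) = (y + 5/2)/(y - 3)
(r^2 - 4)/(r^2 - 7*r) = (r^2 - 4)/(r*(r - 7))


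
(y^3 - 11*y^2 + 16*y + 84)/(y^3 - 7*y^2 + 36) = (y - 7)/(y - 3)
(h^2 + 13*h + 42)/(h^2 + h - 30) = (h + 7)/(h - 5)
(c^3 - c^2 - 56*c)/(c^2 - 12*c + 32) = c*(c + 7)/(c - 4)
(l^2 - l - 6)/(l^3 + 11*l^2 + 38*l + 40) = (l - 3)/(l^2 + 9*l + 20)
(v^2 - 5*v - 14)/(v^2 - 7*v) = (v + 2)/v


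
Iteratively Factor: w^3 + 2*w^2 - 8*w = (w)*(w^2 + 2*w - 8) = w*(w - 2)*(w + 4)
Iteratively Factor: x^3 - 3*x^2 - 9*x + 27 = (x + 3)*(x^2 - 6*x + 9) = (x - 3)*(x + 3)*(x - 3)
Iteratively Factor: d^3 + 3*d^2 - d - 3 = (d - 1)*(d^2 + 4*d + 3) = (d - 1)*(d + 1)*(d + 3)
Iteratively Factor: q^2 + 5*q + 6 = (q + 3)*(q + 2)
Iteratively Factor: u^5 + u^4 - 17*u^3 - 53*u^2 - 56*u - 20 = (u - 5)*(u^4 + 6*u^3 + 13*u^2 + 12*u + 4) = (u - 5)*(u + 2)*(u^3 + 4*u^2 + 5*u + 2) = (u - 5)*(u + 1)*(u + 2)*(u^2 + 3*u + 2) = (u - 5)*(u + 1)^2*(u + 2)*(u + 2)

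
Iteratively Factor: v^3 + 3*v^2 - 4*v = (v + 4)*(v^2 - v) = v*(v + 4)*(v - 1)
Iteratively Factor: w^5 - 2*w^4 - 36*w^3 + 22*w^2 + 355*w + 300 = (w + 4)*(w^4 - 6*w^3 - 12*w^2 + 70*w + 75) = (w - 5)*(w + 4)*(w^3 - w^2 - 17*w - 15) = (w - 5)^2*(w + 4)*(w^2 + 4*w + 3) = (w - 5)^2*(w + 1)*(w + 4)*(w + 3)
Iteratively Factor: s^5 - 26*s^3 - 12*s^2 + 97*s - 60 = (s + 3)*(s^4 - 3*s^3 - 17*s^2 + 39*s - 20) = (s - 1)*(s + 3)*(s^3 - 2*s^2 - 19*s + 20) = (s - 1)*(s + 3)*(s + 4)*(s^2 - 6*s + 5) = (s - 1)^2*(s + 3)*(s + 4)*(s - 5)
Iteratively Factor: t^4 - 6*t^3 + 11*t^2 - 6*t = (t - 1)*(t^3 - 5*t^2 + 6*t) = (t - 2)*(t - 1)*(t^2 - 3*t) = t*(t - 2)*(t - 1)*(t - 3)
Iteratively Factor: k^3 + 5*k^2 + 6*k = (k + 2)*(k^2 + 3*k) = (k + 2)*(k + 3)*(k)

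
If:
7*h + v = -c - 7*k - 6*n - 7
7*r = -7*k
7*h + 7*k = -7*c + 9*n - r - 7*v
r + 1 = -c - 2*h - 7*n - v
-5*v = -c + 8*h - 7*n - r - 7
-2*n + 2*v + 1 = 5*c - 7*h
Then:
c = 2083/77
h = 2412/77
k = -1649/77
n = -670/77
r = 1649/77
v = -3943/77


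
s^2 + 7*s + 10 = (s + 2)*(s + 5)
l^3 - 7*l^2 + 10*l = l*(l - 5)*(l - 2)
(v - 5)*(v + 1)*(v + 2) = v^3 - 2*v^2 - 13*v - 10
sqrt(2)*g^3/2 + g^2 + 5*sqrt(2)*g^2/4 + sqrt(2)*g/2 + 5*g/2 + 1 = (g + 1/2)*(g + 2)*(sqrt(2)*g/2 + 1)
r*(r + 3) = r^2 + 3*r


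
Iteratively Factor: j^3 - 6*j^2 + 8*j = (j)*(j^2 - 6*j + 8) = j*(j - 2)*(j - 4)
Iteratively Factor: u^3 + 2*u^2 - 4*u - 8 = (u - 2)*(u^2 + 4*u + 4) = (u - 2)*(u + 2)*(u + 2)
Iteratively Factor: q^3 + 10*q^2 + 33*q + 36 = (q + 3)*(q^2 + 7*q + 12) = (q + 3)^2*(q + 4)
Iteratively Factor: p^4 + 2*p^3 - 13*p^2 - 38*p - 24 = (p + 3)*(p^3 - p^2 - 10*p - 8) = (p + 2)*(p + 3)*(p^2 - 3*p - 4) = (p + 1)*(p + 2)*(p + 3)*(p - 4)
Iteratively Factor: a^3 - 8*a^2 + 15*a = (a - 5)*(a^2 - 3*a) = (a - 5)*(a - 3)*(a)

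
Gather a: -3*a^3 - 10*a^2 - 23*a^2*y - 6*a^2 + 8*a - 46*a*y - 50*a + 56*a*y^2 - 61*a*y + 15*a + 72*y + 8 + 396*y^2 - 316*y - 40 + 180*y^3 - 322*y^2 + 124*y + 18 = -3*a^3 + a^2*(-23*y - 16) + a*(56*y^2 - 107*y - 27) + 180*y^3 + 74*y^2 - 120*y - 14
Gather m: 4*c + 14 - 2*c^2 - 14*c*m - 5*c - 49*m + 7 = -2*c^2 - c + m*(-14*c - 49) + 21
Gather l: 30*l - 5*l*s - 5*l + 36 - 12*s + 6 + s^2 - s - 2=l*(25 - 5*s) + s^2 - 13*s + 40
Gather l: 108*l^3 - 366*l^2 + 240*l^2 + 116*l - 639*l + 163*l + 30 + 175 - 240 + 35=108*l^3 - 126*l^2 - 360*l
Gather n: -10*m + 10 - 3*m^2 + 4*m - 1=-3*m^2 - 6*m + 9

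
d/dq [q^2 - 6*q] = 2*q - 6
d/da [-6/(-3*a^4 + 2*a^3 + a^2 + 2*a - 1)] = 12*(-6*a^3 + 3*a^2 + a + 1)/(-3*a^4 + 2*a^3 + a^2 + 2*a - 1)^2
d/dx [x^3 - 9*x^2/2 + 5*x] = 3*x^2 - 9*x + 5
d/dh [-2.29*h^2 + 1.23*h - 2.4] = 1.23 - 4.58*h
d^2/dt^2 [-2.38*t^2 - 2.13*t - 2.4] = -4.76000000000000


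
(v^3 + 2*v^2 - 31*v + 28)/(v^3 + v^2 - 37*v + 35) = (v - 4)/(v - 5)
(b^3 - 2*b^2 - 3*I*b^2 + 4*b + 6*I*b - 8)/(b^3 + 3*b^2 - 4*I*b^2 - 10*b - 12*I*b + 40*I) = (b + I)/(b + 5)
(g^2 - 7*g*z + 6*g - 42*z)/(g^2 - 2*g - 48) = (g - 7*z)/(g - 8)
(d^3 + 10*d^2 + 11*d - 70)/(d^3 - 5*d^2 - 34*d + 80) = (d + 7)/(d - 8)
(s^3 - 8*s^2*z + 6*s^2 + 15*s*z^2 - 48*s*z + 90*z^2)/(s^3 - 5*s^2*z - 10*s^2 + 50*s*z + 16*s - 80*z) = (s^2 - 3*s*z + 6*s - 18*z)/(s^2 - 10*s + 16)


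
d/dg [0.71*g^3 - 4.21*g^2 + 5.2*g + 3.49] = 2.13*g^2 - 8.42*g + 5.2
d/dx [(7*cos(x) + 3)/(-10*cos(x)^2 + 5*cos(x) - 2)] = (-70*cos(x)^2 - 60*cos(x) + 29)*sin(x)/(10*sin(x)^2 + 5*cos(x) - 12)^2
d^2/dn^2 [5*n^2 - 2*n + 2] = 10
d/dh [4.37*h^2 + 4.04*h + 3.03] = 8.74*h + 4.04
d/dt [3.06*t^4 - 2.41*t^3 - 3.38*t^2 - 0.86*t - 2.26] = 12.24*t^3 - 7.23*t^2 - 6.76*t - 0.86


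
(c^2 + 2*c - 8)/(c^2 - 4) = (c + 4)/(c + 2)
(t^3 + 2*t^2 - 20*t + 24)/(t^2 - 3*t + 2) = (t^2 + 4*t - 12)/(t - 1)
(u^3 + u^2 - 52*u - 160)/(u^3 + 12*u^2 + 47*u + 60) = (u - 8)/(u + 3)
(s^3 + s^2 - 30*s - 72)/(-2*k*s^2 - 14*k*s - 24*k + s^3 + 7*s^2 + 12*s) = (s - 6)/(-2*k + s)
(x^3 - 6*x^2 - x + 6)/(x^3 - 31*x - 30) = (x - 1)/(x + 5)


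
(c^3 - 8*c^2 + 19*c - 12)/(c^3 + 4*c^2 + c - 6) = (c^2 - 7*c + 12)/(c^2 + 5*c + 6)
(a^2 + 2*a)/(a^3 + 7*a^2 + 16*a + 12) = a/(a^2 + 5*a + 6)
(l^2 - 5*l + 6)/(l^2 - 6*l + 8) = (l - 3)/(l - 4)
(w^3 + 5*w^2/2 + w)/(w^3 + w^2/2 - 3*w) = (2*w + 1)/(2*w - 3)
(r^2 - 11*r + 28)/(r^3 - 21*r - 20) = (-r^2 + 11*r - 28)/(-r^3 + 21*r + 20)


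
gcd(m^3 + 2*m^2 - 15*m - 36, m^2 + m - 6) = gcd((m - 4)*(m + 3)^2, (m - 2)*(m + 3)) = m + 3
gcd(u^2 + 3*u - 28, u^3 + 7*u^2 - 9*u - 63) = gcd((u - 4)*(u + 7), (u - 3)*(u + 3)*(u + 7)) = u + 7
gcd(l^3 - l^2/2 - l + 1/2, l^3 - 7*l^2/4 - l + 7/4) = l^2 - 1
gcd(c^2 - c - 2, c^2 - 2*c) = c - 2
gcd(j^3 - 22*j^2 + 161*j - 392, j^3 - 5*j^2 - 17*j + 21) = j - 7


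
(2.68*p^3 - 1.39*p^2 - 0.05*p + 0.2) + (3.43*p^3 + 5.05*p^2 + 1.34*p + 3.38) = 6.11*p^3 + 3.66*p^2 + 1.29*p + 3.58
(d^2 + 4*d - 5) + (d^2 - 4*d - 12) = 2*d^2 - 17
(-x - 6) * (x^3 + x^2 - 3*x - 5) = -x^4 - 7*x^3 - 3*x^2 + 23*x + 30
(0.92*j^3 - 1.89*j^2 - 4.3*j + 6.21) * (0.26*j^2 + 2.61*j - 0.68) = 0.2392*j^5 + 1.9098*j^4 - 6.6765*j^3 - 8.3232*j^2 + 19.1321*j - 4.2228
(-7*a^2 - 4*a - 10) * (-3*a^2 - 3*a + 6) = 21*a^4 + 33*a^3 + 6*a - 60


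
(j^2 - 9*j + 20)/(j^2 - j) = (j^2 - 9*j + 20)/(j*(j - 1))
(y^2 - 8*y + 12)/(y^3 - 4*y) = (y - 6)/(y*(y + 2))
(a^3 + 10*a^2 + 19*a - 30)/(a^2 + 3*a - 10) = (a^2 + 5*a - 6)/(a - 2)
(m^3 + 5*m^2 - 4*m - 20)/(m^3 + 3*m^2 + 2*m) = (m^2 + 3*m - 10)/(m*(m + 1))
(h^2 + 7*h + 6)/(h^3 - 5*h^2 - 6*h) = (h + 6)/(h*(h - 6))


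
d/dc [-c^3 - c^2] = c*(-3*c - 2)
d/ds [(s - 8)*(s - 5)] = 2*s - 13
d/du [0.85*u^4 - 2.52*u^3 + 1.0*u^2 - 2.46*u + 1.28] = 3.4*u^3 - 7.56*u^2 + 2.0*u - 2.46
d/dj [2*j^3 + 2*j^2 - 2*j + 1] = 6*j^2 + 4*j - 2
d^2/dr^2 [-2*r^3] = -12*r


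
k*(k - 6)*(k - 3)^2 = k^4 - 12*k^3 + 45*k^2 - 54*k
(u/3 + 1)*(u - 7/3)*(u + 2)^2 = u^4/3 + 14*u^3/9 - u^2/9 - 76*u/9 - 28/3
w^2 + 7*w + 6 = (w + 1)*(w + 6)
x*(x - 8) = x^2 - 8*x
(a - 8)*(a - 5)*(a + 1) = a^3 - 12*a^2 + 27*a + 40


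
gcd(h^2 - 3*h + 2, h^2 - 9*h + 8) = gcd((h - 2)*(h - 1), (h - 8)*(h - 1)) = h - 1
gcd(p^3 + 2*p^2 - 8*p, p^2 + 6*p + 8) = p + 4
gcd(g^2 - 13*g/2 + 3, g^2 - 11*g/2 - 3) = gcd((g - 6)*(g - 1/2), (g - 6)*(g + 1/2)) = g - 6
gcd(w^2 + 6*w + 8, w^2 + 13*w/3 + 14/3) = w + 2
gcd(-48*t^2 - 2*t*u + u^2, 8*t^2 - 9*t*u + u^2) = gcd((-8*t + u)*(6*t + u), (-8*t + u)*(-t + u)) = 8*t - u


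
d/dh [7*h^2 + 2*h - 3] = 14*h + 2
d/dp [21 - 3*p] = -3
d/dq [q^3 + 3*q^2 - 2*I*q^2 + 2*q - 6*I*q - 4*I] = 3*q^2 + q*(6 - 4*I) + 2 - 6*I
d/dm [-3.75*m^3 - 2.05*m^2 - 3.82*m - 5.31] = -11.25*m^2 - 4.1*m - 3.82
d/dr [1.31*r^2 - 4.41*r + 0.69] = 2.62*r - 4.41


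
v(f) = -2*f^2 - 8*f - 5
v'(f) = -4*f - 8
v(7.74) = -186.74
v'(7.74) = -38.96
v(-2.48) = 2.54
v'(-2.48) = 1.92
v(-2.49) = 2.52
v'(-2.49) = 1.96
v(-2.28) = 2.84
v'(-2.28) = 1.12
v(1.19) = -17.35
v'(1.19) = -12.76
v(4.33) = -77.14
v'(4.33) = -25.32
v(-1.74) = 2.86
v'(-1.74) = -1.04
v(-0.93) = 0.71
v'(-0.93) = -4.28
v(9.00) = -239.00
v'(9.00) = -44.00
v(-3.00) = 1.00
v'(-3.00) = 4.00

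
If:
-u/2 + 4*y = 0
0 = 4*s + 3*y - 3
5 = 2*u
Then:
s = 33/64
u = 5/2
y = 5/16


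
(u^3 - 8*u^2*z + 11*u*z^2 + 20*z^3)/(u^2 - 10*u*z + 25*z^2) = (-u^2 + 3*u*z + 4*z^2)/(-u + 5*z)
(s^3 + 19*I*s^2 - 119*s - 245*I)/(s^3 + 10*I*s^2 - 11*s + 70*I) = (s + 7*I)/(s - 2*I)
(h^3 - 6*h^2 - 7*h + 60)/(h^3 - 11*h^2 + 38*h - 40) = (h + 3)/(h - 2)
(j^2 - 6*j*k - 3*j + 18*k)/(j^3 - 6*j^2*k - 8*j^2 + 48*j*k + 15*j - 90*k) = 1/(j - 5)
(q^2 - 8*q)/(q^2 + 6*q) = (q - 8)/(q + 6)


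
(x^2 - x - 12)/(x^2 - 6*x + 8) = (x + 3)/(x - 2)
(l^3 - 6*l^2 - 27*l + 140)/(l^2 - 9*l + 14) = (l^2 + l - 20)/(l - 2)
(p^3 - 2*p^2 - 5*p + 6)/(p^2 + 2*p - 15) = (p^2 + p - 2)/(p + 5)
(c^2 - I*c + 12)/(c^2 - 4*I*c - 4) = (-c^2 + I*c - 12)/(-c^2 + 4*I*c + 4)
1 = 1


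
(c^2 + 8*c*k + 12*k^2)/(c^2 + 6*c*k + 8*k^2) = (c + 6*k)/(c + 4*k)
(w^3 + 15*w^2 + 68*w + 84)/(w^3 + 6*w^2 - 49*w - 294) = (w + 2)/(w - 7)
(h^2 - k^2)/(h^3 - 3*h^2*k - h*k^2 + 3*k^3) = 1/(h - 3*k)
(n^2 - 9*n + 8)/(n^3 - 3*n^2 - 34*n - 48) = (n - 1)/(n^2 + 5*n + 6)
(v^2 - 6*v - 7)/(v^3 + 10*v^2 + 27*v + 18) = (v - 7)/(v^2 + 9*v + 18)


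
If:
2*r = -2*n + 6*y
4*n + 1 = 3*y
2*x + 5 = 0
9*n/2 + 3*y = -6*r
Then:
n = -14/53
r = 11/53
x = -5/2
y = -1/53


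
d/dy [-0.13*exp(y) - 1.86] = -0.13*exp(y)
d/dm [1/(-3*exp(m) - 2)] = 3*exp(m)/(3*exp(m) + 2)^2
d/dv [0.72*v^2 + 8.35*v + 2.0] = 1.44*v + 8.35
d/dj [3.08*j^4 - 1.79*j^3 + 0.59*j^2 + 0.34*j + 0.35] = 12.32*j^3 - 5.37*j^2 + 1.18*j + 0.34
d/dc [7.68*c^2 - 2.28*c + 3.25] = 15.36*c - 2.28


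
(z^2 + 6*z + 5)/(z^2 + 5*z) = (z + 1)/z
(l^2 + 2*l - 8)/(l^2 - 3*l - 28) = (l - 2)/(l - 7)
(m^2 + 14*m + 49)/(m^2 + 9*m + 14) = (m + 7)/(m + 2)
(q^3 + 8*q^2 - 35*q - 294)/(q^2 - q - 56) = (q^2 + q - 42)/(q - 8)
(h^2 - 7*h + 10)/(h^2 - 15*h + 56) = (h^2 - 7*h + 10)/(h^2 - 15*h + 56)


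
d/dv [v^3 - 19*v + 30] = 3*v^2 - 19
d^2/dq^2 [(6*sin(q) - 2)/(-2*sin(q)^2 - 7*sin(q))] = 2*(12*sin(q)^2 - 58*sin(q) - 66 - 25/sin(q) + 84/sin(q)^2 + 98/sin(q)^3)/(2*sin(q) + 7)^3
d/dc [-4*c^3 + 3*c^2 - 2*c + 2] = -12*c^2 + 6*c - 2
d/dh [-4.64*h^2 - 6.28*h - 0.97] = -9.28*h - 6.28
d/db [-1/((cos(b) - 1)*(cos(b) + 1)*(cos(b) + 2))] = (3 - 4*cos(b)/sin(b)^2 - 2/sin(b)^2)/((cos(b) + 2)^2*sin(b))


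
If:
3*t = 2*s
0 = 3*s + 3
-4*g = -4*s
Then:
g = -1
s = -1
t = -2/3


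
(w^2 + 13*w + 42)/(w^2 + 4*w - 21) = (w + 6)/(w - 3)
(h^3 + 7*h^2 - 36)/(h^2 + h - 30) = (h^2 + h - 6)/(h - 5)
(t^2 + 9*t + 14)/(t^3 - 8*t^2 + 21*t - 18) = (t^2 + 9*t + 14)/(t^3 - 8*t^2 + 21*t - 18)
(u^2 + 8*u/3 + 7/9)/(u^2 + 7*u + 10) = (9*u^2 + 24*u + 7)/(9*(u^2 + 7*u + 10))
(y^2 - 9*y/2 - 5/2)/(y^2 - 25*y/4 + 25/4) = 2*(2*y + 1)/(4*y - 5)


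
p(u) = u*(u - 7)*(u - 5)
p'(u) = u*(u - 7) + u*(u - 5) + (u - 7)*(u - 5)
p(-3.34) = -288.03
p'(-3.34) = 148.63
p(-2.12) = -137.66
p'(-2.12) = 99.36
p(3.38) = 19.82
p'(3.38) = -11.85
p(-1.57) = -88.40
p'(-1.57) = 80.07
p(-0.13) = -4.75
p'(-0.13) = 38.17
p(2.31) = 29.14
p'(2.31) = -4.43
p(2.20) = 29.57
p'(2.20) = -3.28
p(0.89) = 22.35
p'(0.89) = 16.02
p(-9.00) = -2016.00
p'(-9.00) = 494.00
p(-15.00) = -6600.00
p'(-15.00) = 1070.00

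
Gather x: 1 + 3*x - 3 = 3*x - 2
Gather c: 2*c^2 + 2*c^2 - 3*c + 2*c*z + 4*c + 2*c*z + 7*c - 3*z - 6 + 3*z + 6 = 4*c^2 + c*(4*z + 8)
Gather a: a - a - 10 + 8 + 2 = 0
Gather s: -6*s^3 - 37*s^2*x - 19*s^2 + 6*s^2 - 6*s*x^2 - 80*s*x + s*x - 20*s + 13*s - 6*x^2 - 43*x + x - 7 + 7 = -6*s^3 + s^2*(-37*x - 13) + s*(-6*x^2 - 79*x - 7) - 6*x^2 - 42*x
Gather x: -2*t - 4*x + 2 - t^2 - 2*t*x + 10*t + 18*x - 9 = -t^2 + 8*t + x*(14 - 2*t) - 7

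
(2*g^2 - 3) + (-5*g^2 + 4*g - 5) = -3*g^2 + 4*g - 8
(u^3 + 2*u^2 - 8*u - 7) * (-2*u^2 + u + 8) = -2*u^5 - 3*u^4 + 26*u^3 + 22*u^2 - 71*u - 56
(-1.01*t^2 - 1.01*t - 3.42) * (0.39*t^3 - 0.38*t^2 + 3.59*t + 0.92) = -0.3939*t^5 - 0.0101*t^4 - 4.5759*t^3 - 3.2555*t^2 - 13.207*t - 3.1464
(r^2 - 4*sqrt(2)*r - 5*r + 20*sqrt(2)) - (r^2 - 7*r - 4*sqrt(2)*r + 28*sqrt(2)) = 2*r - 8*sqrt(2)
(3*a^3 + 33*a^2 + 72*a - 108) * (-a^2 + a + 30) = -3*a^5 - 30*a^4 + 51*a^3 + 1170*a^2 + 2052*a - 3240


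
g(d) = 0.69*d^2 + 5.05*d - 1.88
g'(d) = 1.38*d + 5.05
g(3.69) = 26.15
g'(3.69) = 10.14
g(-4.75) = -10.30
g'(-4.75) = -1.50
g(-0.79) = -5.44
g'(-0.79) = 3.96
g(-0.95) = -6.05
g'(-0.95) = 3.74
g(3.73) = 26.56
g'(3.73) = 10.20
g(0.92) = 3.35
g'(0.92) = 6.32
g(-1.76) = -8.63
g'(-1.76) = 2.62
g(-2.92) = -10.74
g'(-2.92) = 1.02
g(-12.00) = 36.88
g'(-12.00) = -11.51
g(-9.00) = 8.56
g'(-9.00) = -7.37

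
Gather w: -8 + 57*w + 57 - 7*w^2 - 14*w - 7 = -7*w^2 + 43*w + 42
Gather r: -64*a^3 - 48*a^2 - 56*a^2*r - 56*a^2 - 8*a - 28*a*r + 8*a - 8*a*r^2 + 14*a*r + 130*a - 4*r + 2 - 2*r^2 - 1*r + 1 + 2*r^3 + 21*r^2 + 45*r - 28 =-64*a^3 - 104*a^2 + 130*a + 2*r^3 + r^2*(19 - 8*a) + r*(-56*a^2 - 14*a + 40) - 25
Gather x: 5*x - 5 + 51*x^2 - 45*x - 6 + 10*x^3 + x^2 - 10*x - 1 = 10*x^3 + 52*x^2 - 50*x - 12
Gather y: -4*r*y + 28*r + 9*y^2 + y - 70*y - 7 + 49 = 28*r + 9*y^2 + y*(-4*r - 69) + 42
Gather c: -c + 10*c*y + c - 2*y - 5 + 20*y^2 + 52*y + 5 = 10*c*y + 20*y^2 + 50*y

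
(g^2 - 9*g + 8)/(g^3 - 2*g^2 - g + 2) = (g - 8)/(g^2 - g - 2)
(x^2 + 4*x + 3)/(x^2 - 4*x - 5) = (x + 3)/(x - 5)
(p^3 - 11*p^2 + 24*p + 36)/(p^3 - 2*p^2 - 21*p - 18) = (p - 6)/(p + 3)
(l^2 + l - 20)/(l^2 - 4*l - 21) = (-l^2 - l + 20)/(-l^2 + 4*l + 21)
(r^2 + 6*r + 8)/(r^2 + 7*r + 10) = (r + 4)/(r + 5)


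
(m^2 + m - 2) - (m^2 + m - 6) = 4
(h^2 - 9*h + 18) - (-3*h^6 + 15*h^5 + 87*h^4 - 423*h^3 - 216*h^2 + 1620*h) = 3*h^6 - 15*h^5 - 87*h^4 + 423*h^3 + 217*h^2 - 1629*h + 18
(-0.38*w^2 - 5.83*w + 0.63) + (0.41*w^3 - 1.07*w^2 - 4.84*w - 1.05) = 0.41*w^3 - 1.45*w^2 - 10.67*w - 0.42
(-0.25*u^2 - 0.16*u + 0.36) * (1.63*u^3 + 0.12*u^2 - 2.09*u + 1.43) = -0.4075*u^5 - 0.2908*u^4 + 1.0901*u^3 + 0.0201*u^2 - 0.9812*u + 0.5148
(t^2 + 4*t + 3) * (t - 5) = t^3 - t^2 - 17*t - 15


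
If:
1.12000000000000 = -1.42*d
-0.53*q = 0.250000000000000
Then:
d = -0.79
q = -0.47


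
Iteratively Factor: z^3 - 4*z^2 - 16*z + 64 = (z + 4)*(z^2 - 8*z + 16) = (z - 4)*(z + 4)*(z - 4)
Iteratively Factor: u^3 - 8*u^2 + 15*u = (u - 5)*(u^2 - 3*u) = (u - 5)*(u - 3)*(u)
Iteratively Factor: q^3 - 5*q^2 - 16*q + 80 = (q - 5)*(q^2 - 16) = (q - 5)*(q + 4)*(q - 4)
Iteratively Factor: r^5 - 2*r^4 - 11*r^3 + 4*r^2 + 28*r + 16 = (r - 2)*(r^4 - 11*r^2 - 18*r - 8) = (r - 2)*(r + 1)*(r^3 - r^2 - 10*r - 8) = (r - 2)*(r + 1)*(r + 2)*(r^2 - 3*r - 4) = (r - 2)*(r + 1)^2*(r + 2)*(r - 4)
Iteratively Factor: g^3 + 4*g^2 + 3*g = (g + 1)*(g^2 + 3*g) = g*(g + 1)*(g + 3)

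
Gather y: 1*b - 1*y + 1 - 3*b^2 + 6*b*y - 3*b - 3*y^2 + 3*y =-3*b^2 - 2*b - 3*y^2 + y*(6*b + 2) + 1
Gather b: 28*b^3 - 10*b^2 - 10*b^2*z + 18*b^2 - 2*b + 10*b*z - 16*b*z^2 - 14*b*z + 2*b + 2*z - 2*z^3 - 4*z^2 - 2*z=28*b^3 + b^2*(8 - 10*z) + b*(-16*z^2 - 4*z) - 2*z^3 - 4*z^2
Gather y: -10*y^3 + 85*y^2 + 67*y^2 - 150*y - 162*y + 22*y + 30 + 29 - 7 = -10*y^3 + 152*y^2 - 290*y + 52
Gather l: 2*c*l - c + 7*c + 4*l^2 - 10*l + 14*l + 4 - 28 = 6*c + 4*l^2 + l*(2*c + 4) - 24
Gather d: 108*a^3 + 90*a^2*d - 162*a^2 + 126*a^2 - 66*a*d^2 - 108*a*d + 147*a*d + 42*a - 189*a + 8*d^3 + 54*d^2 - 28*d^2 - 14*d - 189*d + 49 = 108*a^3 - 36*a^2 - 147*a + 8*d^3 + d^2*(26 - 66*a) + d*(90*a^2 + 39*a - 203) + 49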